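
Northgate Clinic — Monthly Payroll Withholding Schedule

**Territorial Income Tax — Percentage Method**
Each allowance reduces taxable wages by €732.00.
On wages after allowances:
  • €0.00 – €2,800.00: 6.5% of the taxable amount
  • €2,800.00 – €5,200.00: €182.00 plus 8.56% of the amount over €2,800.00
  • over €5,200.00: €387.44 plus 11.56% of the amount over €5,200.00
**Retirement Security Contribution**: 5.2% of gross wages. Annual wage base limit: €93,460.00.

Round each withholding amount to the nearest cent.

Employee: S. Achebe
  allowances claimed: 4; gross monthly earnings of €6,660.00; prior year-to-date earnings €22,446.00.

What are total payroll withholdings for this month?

€608.10

Territorial Income Tax: taxable = €6,660.00 − 4×€732.00 = €3,732.00
  €182.00 + 8.56% × (€3,732.00 − €2,800.00) = €182.00 + 8.56% × €932.00 = €261.78
Retirement Security Contribution: 5.2% × €6,660.00 = €346.32
Total: €261.78 + €346.32 = €608.10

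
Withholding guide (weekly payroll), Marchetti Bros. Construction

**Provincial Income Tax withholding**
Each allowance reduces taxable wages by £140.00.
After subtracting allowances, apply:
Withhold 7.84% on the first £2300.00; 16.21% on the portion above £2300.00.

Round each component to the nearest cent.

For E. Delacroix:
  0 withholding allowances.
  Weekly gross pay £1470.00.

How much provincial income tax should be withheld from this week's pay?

Provincial Income Tax: taxable = £1470.00
  7.84% × £1470.00 = £115.25

£115.25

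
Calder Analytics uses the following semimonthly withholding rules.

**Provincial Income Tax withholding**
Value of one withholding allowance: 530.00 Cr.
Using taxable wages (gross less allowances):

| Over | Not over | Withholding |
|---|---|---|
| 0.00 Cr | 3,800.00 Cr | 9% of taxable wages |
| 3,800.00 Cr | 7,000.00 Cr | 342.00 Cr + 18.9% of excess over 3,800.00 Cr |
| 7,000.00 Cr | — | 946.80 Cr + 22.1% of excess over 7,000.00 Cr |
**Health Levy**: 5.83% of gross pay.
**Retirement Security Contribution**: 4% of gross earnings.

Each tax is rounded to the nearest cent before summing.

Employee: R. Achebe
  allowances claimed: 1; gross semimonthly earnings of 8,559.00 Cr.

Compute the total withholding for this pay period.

Provincial Income Tax: taxable = 8,559.00 Cr − 1×530.00 Cr = 8,029.00 Cr
  946.80 Cr + 22.1% × (8,029.00 Cr − 7,000.00 Cr) = 946.80 Cr + 22.1% × 1,029.00 Cr = 1,174.21 Cr
Health Levy: 5.83% × 8,559.00 Cr = 498.99 Cr
Retirement Security Contribution: 4% × 8,559.00 Cr = 342.36 Cr
Total: 1,174.21 Cr + 498.99 Cr + 342.36 Cr = 2,015.56 Cr

2,015.56 Cr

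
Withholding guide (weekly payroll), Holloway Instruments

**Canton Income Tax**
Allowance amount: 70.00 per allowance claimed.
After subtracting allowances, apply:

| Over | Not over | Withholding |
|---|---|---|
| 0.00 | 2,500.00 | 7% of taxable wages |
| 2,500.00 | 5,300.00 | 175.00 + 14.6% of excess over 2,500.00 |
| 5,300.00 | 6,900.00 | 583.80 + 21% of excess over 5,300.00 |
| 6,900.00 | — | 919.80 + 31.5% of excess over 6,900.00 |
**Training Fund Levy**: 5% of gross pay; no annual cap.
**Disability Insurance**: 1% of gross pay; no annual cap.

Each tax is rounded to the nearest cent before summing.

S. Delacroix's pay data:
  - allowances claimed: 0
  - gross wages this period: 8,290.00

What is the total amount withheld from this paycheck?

1,855.05

Canton Income Tax: taxable = 8,290.00
  919.80 + 31.5% × (8,290.00 − 6,900.00) = 919.80 + 31.5% × 1,390.00 = 1,357.65
Training Fund Levy: 5% × 8,290.00 = 414.50
Disability Insurance: 1% × 8,290.00 = 82.90
Total: 1,357.65 + 414.50 + 82.90 = 1,855.05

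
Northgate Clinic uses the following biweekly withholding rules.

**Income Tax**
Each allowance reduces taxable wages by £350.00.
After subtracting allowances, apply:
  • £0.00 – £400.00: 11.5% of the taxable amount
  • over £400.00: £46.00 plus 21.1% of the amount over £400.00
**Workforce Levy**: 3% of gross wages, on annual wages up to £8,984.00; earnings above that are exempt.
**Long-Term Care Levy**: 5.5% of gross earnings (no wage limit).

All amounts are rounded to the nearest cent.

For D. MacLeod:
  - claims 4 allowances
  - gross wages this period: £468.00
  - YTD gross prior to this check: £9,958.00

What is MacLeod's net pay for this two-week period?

Income Tax: taxable = £468.00 − 4×£350.00 = £-932.00
  Taxable ≤ 0 → £0.00
Workforce Levy: YTD £9,958.00 ≥ cap £8,984.00 → £0.00
Long-Term Care Levy: 5.5% × £468.00 = £25.74
Total withheld: £0.00 + £0.00 + £25.74 = £25.74
Net pay: £468.00 − £25.74 = £442.26

£442.26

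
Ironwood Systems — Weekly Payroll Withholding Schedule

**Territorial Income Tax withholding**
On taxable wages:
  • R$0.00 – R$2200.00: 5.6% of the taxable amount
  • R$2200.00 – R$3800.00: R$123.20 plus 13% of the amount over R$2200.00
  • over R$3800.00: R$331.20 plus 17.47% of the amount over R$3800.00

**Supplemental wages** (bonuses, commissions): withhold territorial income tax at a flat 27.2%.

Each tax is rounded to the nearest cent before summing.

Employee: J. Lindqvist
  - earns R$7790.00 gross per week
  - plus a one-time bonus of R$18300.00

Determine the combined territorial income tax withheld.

Territorial Income Tax: taxable = R$7790.00
  R$331.20 + 17.47% × (R$7790.00 − R$3800.00) = R$331.20 + 17.47% × R$3990.00 = R$1028.25
Supplemental (27.2% flat on bonus): 27.2% × R$18300.00 = R$4977.60
Total territorial income tax: R$1028.25 + R$4977.60 = R$6005.85

R$6005.85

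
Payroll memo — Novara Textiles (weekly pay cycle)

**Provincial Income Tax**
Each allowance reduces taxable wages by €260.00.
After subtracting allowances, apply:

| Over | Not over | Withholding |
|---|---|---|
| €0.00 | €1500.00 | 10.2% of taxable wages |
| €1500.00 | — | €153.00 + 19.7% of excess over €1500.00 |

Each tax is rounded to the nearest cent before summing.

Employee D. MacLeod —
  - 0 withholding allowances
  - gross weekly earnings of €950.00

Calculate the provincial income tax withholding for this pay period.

Provincial Income Tax: taxable = €950.00
  10.2% × €950.00 = €96.90

€96.90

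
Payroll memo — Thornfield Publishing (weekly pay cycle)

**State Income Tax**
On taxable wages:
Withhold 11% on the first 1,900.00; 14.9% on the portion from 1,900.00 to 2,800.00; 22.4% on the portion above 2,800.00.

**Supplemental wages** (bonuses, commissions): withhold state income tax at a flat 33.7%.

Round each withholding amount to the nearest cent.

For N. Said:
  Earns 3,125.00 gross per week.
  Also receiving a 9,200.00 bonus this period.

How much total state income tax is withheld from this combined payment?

State Income Tax: taxable = 3,125.00
  343.10 + 22.4% × (3,125.00 − 2,800.00) = 343.10 + 22.4% × 325.00 = 415.90
Supplemental (33.7% flat on bonus): 33.7% × 9,200.00 = 3,100.40
Total state income tax: 415.90 + 3,100.40 = 3,516.30

3,516.30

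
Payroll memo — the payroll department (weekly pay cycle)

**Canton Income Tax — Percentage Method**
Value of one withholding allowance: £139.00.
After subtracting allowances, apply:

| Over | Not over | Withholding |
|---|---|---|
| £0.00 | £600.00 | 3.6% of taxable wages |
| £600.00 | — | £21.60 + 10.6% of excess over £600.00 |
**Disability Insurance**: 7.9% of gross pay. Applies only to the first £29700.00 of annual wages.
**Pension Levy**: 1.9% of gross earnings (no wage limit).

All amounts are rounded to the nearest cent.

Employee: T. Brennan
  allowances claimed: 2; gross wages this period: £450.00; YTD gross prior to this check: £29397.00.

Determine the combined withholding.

Canton Income Tax: taxable = £450.00 − 2×£139.00 = £172.00
  3.6% × £172.00 = £6.19
Disability Insurance: cap £29700.00 − YTD £29397.00 = £303.00 subject; 7.9% × £303.00 = £23.94
Pension Levy: 1.9% × £450.00 = £8.55
Total: £6.19 + £23.94 + £8.55 = £38.68

£38.68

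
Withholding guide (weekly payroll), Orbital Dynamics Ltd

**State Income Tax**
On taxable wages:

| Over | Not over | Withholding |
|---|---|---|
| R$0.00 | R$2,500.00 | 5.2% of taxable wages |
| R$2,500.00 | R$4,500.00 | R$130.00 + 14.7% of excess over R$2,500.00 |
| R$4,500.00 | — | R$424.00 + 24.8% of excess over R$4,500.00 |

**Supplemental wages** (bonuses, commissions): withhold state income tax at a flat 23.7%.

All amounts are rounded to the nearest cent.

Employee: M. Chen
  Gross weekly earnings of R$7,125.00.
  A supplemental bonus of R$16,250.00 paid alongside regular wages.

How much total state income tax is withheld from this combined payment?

State Income Tax: taxable = R$7,125.00
  R$424.00 + 24.8% × (R$7,125.00 − R$4,500.00) = R$424.00 + 24.8% × R$2,625.00 = R$1,075.00
Supplemental (23.7% flat on bonus): 23.7% × R$16,250.00 = R$3,851.25
Total state income tax: R$1,075.00 + R$3,851.25 = R$4,926.25

R$4,926.25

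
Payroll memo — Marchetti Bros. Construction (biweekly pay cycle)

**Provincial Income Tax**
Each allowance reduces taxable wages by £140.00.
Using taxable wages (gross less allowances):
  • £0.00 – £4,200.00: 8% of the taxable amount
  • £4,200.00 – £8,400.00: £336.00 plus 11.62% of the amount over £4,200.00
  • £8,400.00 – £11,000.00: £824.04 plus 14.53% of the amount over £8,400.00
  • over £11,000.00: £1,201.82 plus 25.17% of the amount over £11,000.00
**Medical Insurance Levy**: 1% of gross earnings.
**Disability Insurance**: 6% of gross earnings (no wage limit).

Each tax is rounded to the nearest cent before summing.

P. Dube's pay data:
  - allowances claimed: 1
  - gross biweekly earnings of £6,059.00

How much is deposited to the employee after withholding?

Provincial Income Tax: taxable = £6,059.00 − 1×£140.00 = £5,919.00
  £336.00 + 11.62% × (£5,919.00 − £4,200.00) = £336.00 + 11.62% × £1,719.00 = £535.75
Medical Insurance Levy: 1% × £6,059.00 = £60.59
Disability Insurance: 6% × £6,059.00 = £363.54
Total withheld: £535.75 + £60.59 + £363.54 = £959.88
Net pay: £6,059.00 − £959.88 = £5,099.12

£5,099.12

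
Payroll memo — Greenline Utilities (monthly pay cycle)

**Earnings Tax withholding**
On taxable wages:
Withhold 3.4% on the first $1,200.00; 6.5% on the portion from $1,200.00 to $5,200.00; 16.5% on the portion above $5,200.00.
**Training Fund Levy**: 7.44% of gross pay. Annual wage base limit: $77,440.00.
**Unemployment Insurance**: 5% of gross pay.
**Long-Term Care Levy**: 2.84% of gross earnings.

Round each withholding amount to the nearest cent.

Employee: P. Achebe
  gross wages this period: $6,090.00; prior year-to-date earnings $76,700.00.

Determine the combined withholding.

$980.17

Earnings Tax: taxable = $6,090.00
  $300.80 + 16.5% × ($6,090.00 − $5,200.00) = $300.80 + 16.5% × $890.00 = $447.65
Training Fund Levy: cap $77,440.00 − YTD $76,700.00 = $740.00 subject; 7.44% × $740.00 = $55.06
Unemployment Insurance: 5% × $6,090.00 = $304.50
Long-Term Care Levy: 2.84% × $6,090.00 = $172.96
Total: $447.65 + $55.06 + $304.50 + $172.96 = $980.17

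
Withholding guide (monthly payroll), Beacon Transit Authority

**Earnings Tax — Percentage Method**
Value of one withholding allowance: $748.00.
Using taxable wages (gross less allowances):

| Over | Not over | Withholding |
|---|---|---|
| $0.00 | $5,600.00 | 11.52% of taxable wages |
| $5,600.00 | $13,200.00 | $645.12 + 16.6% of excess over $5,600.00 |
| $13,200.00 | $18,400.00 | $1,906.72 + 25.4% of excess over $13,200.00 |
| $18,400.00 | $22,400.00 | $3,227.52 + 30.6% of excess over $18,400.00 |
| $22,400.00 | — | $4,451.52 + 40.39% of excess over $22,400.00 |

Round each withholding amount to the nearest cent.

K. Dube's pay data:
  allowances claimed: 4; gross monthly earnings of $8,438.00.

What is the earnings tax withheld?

$627.38

Earnings Tax: taxable = $8,438.00 − 4×$748.00 = $5,446.00
  11.52% × $5,446.00 = $627.38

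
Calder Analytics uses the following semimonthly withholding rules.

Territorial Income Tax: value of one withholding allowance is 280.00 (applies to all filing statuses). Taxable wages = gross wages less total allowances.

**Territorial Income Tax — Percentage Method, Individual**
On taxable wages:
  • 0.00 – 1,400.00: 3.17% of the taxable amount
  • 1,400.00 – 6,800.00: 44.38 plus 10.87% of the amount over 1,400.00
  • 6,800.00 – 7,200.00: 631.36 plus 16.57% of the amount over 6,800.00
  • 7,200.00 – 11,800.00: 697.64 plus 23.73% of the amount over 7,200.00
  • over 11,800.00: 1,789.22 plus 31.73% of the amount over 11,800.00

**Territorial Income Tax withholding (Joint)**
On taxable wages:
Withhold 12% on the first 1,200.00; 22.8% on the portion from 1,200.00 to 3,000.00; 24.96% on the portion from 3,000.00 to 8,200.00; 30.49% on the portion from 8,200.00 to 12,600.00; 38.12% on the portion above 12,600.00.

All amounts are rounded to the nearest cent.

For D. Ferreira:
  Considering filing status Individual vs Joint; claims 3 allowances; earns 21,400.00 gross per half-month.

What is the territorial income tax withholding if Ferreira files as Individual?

4,568.77

Territorial Income Tax (Individual): taxable = 21,400.00 − 3×280.00 = 20,560.00
  1,789.22 + 31.73% × (20,560.00 − 11,800.00) = 1,789.22 + 31.73% × 8,760.00 = 4,568.77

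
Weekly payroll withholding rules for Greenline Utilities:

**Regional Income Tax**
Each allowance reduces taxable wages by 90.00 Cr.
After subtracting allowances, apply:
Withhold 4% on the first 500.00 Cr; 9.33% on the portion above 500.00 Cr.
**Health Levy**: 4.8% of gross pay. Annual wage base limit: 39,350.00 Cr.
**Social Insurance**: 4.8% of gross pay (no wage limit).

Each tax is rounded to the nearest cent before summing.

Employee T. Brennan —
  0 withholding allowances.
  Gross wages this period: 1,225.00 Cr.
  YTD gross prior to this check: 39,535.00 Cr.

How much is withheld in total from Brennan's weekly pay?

Regional Income Tax: taxable = 1,225.00 Cr
  20.00 Cr + 9.33% × (1,225.00 Cr − 500.00 Cr) = 20.00 Cr + 9.33% × 725.00 Cr = 87.64 Cr
Health Levy: YTD 39,535.00 Cr ≥ cap 39,350.00 Cr → 0.00 Cr
Social Insurance: 4.8% × 1,225.00 Cr = 58.80 Cr
Total: 87.64 Cr + 0.00 Cr + 58.80 Cr = 146.44 Cr

146.44 Cr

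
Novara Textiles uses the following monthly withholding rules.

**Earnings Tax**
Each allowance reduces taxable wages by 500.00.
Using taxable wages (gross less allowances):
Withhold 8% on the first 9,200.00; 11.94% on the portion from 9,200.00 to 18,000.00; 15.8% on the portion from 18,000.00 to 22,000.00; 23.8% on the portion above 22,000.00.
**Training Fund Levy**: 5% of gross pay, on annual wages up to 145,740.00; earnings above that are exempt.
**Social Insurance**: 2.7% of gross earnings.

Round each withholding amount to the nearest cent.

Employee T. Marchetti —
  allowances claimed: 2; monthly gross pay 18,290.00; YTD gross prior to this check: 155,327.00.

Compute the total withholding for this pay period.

Earnings Tax: taxable = 18,290.00 − 2×500.00 = 17,290.00
  736.00 + 11.94% × (17,290.00 − 9,200.00) = 736.00 + 11.94% × 8,090.00 = 1,701.95
Training Fund Levy: YTD 155,327.00 ≥ cap 145,740.00 → 0.00
Social Insurance: 2.7% × 18,290.00 = 493.83
Total: 1,701.95 + 0.00 + 493.83 = 2,195.78

2,195.78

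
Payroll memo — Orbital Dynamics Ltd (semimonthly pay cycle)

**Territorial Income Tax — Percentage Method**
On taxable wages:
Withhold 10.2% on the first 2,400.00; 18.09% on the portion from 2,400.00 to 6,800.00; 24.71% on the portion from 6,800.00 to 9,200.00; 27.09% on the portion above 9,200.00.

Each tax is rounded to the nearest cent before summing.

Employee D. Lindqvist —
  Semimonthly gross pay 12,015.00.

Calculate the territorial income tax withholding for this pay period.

2,396.38

Territorial Income Tax: taxable = 12,015.00
  1,633.80 + 27.09% × (12,015.00 − 9,200.00) = 1,633.80 + 27.09% × 2,815.00 = 2,396.38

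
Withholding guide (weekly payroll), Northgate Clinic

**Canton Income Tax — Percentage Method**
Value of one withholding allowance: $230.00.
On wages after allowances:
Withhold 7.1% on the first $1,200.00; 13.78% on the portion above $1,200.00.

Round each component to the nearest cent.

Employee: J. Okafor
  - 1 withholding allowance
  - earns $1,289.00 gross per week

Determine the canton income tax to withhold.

Canton Income Tax: taxable = $1,289.00 − 1×$230.00 = $1,059.00
  7.1% × $1,059.00 = $75.19

$75.19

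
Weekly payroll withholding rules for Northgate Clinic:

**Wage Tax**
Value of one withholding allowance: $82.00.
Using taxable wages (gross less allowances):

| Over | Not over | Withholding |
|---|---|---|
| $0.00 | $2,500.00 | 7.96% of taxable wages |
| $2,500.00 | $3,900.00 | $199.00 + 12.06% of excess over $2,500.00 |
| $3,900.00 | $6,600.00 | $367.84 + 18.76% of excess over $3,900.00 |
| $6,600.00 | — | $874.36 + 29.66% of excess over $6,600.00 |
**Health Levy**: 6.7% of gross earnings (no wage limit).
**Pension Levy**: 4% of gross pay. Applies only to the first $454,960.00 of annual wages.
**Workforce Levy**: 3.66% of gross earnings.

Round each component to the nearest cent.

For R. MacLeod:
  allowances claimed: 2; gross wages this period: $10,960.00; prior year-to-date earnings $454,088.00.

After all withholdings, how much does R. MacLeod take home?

Wage Tax: taxable = $10,960.00 − 2×$82.00 = $10,796.00
  $874.36 + 29.66% × ($10,796.00 − $6,600.00) = $874.36 + 29.66% × $4,196.00 = $2,118.89
Health Levy: 6.7% × $10,960.00 = $734.32
Pension Levy: cap $454,960.00 − YTD $454,088.00 = $872.00 subject; 4% × $872.00 = $34.88
Workforce Levy: 3.66% × $10,960.00 = $401.14
Total withheld: $2,118.89 + $734.32 + $34.88 + $401.14 = $3,289.23
Net pay: $10,960.00 − $3,289.23 = $7,670.77

$7,670.77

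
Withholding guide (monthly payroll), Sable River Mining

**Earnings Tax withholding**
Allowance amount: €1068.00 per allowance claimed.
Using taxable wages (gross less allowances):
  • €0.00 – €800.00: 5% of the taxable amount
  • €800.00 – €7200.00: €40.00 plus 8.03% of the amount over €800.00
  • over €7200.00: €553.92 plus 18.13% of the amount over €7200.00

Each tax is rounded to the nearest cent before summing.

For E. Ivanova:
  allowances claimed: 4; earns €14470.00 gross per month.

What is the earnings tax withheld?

€1097.46

Earnings Tax: taxable = €14470.00 − 4×€1068.00 = €10198.00
  €553.92 + 18.13% × (€10198.00 − €7200.00) = €553.92 + 18.13% × €2998.00 = €1097.46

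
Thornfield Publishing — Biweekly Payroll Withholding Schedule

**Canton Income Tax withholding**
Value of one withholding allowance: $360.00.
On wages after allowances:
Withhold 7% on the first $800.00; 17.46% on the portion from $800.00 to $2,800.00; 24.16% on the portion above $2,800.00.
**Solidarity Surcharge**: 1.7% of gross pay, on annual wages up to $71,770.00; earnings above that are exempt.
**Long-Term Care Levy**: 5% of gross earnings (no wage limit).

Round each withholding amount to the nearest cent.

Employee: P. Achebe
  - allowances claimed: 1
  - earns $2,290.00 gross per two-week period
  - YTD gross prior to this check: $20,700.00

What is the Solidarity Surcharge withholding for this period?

$38.93

Solidarity Surcharge: 1.7% × $2,290.00 = $38.93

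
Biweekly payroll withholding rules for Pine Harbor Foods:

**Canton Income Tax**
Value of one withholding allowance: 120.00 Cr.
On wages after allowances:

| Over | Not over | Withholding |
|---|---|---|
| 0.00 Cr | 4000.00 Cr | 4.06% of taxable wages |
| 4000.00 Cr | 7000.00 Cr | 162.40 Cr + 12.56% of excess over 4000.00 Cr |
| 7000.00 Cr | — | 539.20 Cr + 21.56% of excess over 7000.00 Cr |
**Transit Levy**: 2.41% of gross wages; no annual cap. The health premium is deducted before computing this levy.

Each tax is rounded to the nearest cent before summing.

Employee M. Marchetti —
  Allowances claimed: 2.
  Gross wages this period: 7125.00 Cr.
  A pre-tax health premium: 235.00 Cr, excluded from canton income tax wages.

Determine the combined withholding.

Canton Income Tax: taxable = 7125.00 Cr − 235.00 Cr − 2×120.00 Cr = 6650.00 Cr
  162.40 Cr + 12.56% × (6650.00 Cr − 4000.00 Cr) = 162.40 Cr + 12.56% × 2650.00 Cr = 495.24 Cr
Transit Levy: 2.41% × 6890.00 Cr = 166.05 Cr
Total: 495.24 Cr + 166.05 Cr = 661.29 Cr

661.29 Cr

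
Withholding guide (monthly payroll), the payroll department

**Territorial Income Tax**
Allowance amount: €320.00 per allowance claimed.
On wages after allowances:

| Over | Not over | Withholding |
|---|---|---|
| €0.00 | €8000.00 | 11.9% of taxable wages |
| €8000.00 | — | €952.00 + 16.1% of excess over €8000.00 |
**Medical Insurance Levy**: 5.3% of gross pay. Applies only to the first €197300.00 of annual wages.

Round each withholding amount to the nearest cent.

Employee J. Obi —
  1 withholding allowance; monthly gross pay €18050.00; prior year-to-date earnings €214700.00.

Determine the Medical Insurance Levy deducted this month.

Medical Insurance Levy: YTD €214700.00 ≥ cap €197300.00 → €0.00

€0.00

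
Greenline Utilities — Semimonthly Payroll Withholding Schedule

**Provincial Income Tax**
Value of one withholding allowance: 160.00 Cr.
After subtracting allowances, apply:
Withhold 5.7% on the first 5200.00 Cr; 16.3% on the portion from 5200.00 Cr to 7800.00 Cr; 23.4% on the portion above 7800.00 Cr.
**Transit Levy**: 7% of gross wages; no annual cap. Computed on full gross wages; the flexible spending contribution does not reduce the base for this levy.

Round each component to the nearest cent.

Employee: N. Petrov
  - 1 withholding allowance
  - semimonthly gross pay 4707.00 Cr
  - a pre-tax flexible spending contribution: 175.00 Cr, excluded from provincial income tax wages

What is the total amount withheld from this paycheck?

Provincial Income Tax: taxable = 4707.00 Cr − 175.00 Cr − 1×160.00 Cr = 4372.00 Cr
  5.7% × 4372.00 Cr = 249.20 Cr
Transit Levy: 7% × 4707.00 Cr = 329.49 Cr
Total: 249.20 Cr + 329.49 Cr = 578.69 Cr

578.69 Cr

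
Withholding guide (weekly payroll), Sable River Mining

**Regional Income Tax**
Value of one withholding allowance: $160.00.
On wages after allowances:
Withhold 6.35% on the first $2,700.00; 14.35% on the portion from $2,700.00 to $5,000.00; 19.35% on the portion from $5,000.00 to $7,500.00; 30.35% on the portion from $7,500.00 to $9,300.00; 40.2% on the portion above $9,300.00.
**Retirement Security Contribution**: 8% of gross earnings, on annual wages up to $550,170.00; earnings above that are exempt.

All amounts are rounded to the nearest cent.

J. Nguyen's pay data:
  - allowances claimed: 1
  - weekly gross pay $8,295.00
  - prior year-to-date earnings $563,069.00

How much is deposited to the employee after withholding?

Regional Income Tax: taxable = $8,295.00 − 1×$160.00 = $8,135.00
  $985.25 + 30.35% × ($8,135.00 − $7,500.00) = $985.25 + 30.35% × $635.00 = $1,177.97
Retirement Security Contribution: YTD $563,069.00 ≥ cap $550,170.00 → $0.00
Total withheld: $1,177.97 + $0.00 = $1,177.97
Net pay: $8,295.00 − $1,177.97 = $7,117.03

$7,117.03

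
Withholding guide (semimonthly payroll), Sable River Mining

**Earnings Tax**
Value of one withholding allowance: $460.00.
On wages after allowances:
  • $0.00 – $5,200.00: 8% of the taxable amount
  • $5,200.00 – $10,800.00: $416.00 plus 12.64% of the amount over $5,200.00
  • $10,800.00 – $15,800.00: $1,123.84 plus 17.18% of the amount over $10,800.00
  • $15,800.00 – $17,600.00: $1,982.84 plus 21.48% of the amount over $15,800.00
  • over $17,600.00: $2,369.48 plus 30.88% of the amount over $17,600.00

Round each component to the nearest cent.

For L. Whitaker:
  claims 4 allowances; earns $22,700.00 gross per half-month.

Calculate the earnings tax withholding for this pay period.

$3,376.17

Earnings Tax: taxable = $22,700.00 − 4×$460.00 = $20,860.00
  $2,369.48 + 30.88% × ($20,860.00 − $17,600.00) = $2,369.48 + 30.88% × $3,260.00 = $3,376.17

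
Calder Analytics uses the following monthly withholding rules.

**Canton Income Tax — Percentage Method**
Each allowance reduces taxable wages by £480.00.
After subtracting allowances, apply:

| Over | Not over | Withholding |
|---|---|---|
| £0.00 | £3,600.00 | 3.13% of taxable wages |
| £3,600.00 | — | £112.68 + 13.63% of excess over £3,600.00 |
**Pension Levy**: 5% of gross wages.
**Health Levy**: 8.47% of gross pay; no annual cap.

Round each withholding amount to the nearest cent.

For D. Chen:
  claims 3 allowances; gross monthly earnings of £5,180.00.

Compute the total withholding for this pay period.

Canton Income Tax: taxable = £5,180.00 − 3×£480.00 = £3,740.00
  £112.68 + 13.63% × (£3,740.00 − £3,600.00) = £112.68 + 13.63% × £140.00 = £131.76
Pension Levy: 5% × £5,180.00 = £259.00
Health Levy: 8.47% × £5,180.00 = £438.75
Total: £131.76 + £259.00 + £438.75 = £829.51

£829.51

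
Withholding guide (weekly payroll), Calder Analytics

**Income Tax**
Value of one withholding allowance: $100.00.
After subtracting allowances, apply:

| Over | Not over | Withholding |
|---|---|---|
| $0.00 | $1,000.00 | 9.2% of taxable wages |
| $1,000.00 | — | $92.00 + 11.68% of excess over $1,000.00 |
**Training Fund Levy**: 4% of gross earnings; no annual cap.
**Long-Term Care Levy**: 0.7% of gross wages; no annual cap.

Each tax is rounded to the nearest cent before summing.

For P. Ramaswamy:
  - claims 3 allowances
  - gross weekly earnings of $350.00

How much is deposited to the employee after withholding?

$328.95

Income Tax: taxable = $350.00 − 3×$100.00 = $50.00
  9.2% × $50.00 = $4.60
Training Fund Levy: 4% × $350.00 = $14.00
Long-Term Care Levy: 0.7% × $350.00 = $2.45
Total withheld: $4.60 + $14.00 + $2.45 = $21.05
Net pay: $350.00 − $21.05 = $328.95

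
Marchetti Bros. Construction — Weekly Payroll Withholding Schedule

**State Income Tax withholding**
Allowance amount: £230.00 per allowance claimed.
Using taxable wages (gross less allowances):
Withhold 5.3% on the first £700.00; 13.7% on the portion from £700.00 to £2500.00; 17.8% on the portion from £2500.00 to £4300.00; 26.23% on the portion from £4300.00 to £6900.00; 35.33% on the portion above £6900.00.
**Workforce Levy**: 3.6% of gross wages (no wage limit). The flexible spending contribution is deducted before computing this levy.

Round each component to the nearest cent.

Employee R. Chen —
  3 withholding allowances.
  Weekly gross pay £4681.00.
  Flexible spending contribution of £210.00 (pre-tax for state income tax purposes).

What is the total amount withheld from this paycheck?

State Income Tax: taxable = £4681.00 − £210.00 − 3×£230.00 = £3781.00
  £283.70 + 17.8% × (£3781.00 − £2500.00) = £283.70 + 17.8% × £1281.00 = £511.72
Workforce Levy: 3.6% × £4471.00 = £160.96
Total: £511.72 + £160.96 = £672.68

£672.68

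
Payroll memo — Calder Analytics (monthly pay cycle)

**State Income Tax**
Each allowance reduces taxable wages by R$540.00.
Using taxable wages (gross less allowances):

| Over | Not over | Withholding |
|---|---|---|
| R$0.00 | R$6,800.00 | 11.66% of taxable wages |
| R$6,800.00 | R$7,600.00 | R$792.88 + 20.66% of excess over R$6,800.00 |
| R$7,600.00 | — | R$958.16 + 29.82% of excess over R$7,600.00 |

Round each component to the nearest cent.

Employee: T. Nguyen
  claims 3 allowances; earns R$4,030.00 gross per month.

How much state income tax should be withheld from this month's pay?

R$281.01

State Income Tax: taxable = R$4,030.00 − 3×R$540.00 = R$2,410.00
  11.66% × R$2,410.00 = R$281.01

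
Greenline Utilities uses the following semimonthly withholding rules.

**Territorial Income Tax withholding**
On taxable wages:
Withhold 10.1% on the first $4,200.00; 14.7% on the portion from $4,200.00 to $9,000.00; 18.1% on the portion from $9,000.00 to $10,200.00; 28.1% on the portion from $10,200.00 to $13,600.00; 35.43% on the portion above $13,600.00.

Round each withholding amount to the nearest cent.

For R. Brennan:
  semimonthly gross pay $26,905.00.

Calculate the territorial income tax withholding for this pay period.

$7,016.36

Territorial Income Tax: taxable = $26,905.00
  $2,302.40 + 35.43% × ($26,905.00 − $13,600.00) = $2,302.40 + 35.43% × $13,305.00 = $7,016.36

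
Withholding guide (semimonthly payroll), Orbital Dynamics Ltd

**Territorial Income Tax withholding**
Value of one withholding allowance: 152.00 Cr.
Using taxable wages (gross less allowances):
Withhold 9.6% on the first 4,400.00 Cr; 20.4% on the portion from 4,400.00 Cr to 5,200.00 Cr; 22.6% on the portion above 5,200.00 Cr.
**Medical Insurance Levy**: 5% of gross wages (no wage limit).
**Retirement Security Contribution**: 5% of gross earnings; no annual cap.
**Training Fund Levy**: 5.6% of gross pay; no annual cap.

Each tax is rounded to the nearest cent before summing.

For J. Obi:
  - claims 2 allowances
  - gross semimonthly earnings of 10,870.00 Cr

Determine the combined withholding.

Territorial Income Tax: taxable = 10,870.00 Cr − 2×152.00 Cr = 10,566.00 Cr
  585.60 Cr + 22.6% × (10,566.00 Cr − 5,200.00 Cr) = 585.60 Cr + 22.6% × 5,366.00 Cr = 1,798.32 Cr
Medical Insurance Levy: 5% × 10,870.00 Cr = 543.50 Cr
Retirement Security Contribution: 5% × 10,870.00 Cr = 543.50 Cr
Training Fund Levy: 5.6% × 10,870.00 Cr = 608.72 Cr
Total: 1,798.32 Cr + 543.50 Cr + 543.50 Cr + 608.72 Cr = 3,494.04 Cr

3,494.04 Cr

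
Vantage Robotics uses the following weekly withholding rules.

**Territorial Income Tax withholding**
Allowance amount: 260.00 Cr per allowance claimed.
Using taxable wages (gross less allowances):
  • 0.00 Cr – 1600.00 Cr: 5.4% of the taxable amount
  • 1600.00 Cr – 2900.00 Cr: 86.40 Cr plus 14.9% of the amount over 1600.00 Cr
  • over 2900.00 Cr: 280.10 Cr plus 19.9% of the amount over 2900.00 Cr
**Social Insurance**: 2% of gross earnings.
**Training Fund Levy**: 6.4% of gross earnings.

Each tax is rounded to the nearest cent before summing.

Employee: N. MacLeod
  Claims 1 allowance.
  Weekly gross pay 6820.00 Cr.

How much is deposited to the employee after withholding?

Territorial Income Tax: taxable = 6820.00 Cr − 1×260.00 Cr = 6560.00 Cr
  280.10 Cr + 19.9% × (6560.00 Cr − 2900.00 Cr) = 280.10 Cr + 19.9% × 3660.00 Cr = 1008.44 Cr
Social Insurance: 2% × 6820.00 Cr = 136.40 Cr
Training Fund Levy: 6.4% × 6820.00 Cr = 436.48 Cr
Total withheld: 1008.44 Cr + 136.40 Cr + 436.48 Cr = 1581.32 Cr
Net pay: 6820.00 Cr − 1581.32 Cr = 5238.68 Cr

5238.68 Cr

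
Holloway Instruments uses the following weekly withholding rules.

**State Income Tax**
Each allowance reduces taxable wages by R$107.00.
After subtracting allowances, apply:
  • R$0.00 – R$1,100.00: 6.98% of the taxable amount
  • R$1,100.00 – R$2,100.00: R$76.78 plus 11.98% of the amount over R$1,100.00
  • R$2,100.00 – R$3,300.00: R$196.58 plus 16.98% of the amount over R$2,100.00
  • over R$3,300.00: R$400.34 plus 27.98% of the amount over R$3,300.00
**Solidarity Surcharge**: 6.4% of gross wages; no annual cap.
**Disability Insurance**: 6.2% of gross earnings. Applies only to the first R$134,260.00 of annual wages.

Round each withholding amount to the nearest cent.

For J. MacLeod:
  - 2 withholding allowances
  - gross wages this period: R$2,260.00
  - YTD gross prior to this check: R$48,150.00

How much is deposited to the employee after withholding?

State Income Tax: taxable = R$2,260.00 − 2×R$107.00 = R$2,046.00
  R$76.78 + 11.98% × (R$2,046.00 − R$1,100.00) = R$76.78 + 11.98% × R$946.00 = R$190.11
Solidarity Surcharge: 6.4% × R$2,260.00 = R$144.64
Disability Insurance: 6.2% × R$2,260.00 = R$140.12
Total withheld: R$190.11 + R$144.64 + R$140.12 = R$474.87
Net pay: R$2,260.00 − R$474.87 = R$1,785.13

R$1,785.13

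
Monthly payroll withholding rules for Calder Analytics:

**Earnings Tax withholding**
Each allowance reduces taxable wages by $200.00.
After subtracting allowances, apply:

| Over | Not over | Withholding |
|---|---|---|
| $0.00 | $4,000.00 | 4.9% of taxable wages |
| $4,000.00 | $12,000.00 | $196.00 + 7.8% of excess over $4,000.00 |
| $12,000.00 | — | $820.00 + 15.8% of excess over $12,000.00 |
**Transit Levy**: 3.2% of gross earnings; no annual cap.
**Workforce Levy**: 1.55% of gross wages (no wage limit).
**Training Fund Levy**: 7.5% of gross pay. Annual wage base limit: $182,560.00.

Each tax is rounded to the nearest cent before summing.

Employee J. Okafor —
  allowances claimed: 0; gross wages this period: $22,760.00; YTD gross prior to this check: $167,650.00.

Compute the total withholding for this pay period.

$4,719.43

Earnings Tax: taxable = $22,760.00
  $820.00 + 15.8% × ($22,760.00 − $12,000.00) = $820.00 + 15.8% × $10,760.00 = $2,520.08
Transit Levy: 3.2% × $22,760.00 = $728.32
Workforce Levy: 1.55% × $22,760.00 = $352.78
Training Fund Levy: cap $182,560.00 − YTD $167,650.00 = $14,910.00 subject; 7.5% × $14,910.00 = $1,118.25
Total: $2,520.08 + $728.32 + $352.78 + $1,118.25 = $4,719.43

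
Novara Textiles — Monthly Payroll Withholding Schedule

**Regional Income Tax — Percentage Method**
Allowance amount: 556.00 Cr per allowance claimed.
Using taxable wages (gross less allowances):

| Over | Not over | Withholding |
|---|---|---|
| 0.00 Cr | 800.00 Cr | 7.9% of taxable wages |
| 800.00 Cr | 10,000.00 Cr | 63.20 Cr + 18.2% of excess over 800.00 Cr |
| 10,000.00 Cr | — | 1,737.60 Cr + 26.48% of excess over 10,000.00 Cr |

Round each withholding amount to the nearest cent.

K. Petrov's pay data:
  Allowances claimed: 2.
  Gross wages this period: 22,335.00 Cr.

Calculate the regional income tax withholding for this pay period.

Regional Income Tax: taxable = 22,335.00 Cr − 2×556.00 Cr = 21,223.00 Cr
  1,737.60 Cr + 26.48% × (21,223.00 Cr − 10,000.00 Cr) = 1,737.60 Cr + 26.48% × 11,223.00 Cr = 4,709.45 Cr

4,709.45 Cr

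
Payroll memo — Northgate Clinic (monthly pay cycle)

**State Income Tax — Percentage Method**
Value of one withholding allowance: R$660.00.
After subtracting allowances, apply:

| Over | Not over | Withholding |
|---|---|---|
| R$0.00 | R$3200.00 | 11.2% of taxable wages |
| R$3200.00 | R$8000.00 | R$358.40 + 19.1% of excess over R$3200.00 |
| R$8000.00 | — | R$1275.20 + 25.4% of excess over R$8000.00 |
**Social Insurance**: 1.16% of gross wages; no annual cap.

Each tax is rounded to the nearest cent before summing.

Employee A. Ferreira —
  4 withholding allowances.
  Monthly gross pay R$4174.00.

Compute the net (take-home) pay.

R$3953.77

State Income Tax: taxable = R$4174.00 − 4×R$660.00 = R$1534.00
  11.2% × R$1534.00 = R$171.81
Social Insurance: 1.16% × R$4174.00 = R$48.42
Total withheld: R$171.81 + R$48.42 = R$220.23
Net pay: R$4174.00 − R$220.23 = R$3953.77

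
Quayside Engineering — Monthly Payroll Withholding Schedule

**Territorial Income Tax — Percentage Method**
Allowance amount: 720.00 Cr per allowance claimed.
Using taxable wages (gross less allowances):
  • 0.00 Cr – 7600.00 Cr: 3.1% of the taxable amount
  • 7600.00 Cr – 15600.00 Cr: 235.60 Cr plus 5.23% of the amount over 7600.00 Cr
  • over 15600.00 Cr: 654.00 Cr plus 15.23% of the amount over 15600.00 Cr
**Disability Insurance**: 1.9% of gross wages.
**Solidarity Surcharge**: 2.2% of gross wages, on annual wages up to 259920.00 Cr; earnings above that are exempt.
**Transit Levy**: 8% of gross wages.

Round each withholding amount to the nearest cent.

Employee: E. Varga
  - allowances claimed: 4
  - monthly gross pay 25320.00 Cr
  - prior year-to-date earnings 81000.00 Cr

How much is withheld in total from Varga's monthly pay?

Territorial Income Tax: taxable = 25320.00 Cr − 4×720.00 Cr = 22440.00 Cr
  654.00 Cr + 15.23% × (22440.00 Cr − 15600.00 Cr) = 654.00 Cr + 15.23% × 6840.00 Cr = 1695.73 Cr
Disability Insurance: 1.9% × 25320.00 Cr = 481.08 Cr
Solidarity Surcharge: 2.2% × 25320.00 Cr = 557.04 Cr
Transit Levy: 8% × 25320.00 Cr = 2025.60 Cr
Total: 1695.73 Cr + 481.08 Cr + 557.04 Cr + 2025.60 Cr = 4759.45 Cr

4759.45 Cr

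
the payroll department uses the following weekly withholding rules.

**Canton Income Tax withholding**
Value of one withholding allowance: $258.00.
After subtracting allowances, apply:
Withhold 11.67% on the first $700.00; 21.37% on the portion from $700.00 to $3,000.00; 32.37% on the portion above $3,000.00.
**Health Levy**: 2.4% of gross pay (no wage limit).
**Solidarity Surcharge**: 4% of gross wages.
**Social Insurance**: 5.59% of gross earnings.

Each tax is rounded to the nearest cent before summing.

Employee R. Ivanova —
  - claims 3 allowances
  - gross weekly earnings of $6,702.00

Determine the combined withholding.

$2,324.56

Canton Income Tax: taxable = $6,702.00 − 3×$258.00 = $5,928.00
  $573.20 + 32.37% × ($5,928.00 − $3,000.00) = $573.20 + 32.37% × $2,928.00 = $1,520.99
Health Levy: 2.4% × $6,702.00 = $160.85
Solidarity Surcharge: 4% × $6,702.00 = $268.08
Social Insurance: 5.59% × $6,702.00 = $374.64
Total: $1,520.99 + $160.85 + $268.08 + $374.64 = $2,324.56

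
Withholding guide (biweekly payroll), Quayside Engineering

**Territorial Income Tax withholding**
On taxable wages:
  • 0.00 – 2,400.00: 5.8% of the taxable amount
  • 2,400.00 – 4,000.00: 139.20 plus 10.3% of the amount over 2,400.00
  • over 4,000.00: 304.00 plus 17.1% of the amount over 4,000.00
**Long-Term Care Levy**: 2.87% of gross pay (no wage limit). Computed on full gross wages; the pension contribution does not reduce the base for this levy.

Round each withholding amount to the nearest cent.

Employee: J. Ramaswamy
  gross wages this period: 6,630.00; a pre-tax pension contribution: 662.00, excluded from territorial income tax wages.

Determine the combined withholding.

830.81

Territorial Income Tax: taxable = 6,630.00 − 662.00 = 5,968.00
  304.00 + 17.1% × (5,968.00 − 4,000.00) = 304.00 + 17.1% × 1,968.00 = 640.53
Long-Term Care Levy: 2.87% × 6,630.00 = 190.28
Total: 640.53 + 190.28 = 830.81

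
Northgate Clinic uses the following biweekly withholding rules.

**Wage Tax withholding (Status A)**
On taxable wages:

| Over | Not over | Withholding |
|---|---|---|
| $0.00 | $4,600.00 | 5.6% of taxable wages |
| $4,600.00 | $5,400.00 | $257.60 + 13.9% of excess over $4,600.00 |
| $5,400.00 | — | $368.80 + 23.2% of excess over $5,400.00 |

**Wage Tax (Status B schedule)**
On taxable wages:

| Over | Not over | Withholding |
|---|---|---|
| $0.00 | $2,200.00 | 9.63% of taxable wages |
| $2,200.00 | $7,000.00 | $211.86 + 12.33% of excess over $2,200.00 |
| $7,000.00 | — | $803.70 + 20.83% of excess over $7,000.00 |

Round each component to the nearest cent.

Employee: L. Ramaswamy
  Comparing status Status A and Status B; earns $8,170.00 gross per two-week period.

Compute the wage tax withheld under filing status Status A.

Wage Tax (Status A): taxable = $8,170.00
  $368.80 + 23.2% × ($8,170.00 − $5,400.00) = $368.80 + 23.2% × $2,770.00 = $1,011.44

$1,011.44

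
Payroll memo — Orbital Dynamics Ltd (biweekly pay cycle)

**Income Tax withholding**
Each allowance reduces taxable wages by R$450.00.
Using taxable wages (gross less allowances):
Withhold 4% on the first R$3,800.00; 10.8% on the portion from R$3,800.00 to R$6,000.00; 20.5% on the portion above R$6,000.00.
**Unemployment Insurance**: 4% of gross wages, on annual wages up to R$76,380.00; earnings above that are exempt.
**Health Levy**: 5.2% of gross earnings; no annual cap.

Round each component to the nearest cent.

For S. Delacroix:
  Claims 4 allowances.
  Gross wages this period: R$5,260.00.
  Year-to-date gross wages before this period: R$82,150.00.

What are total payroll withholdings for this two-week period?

R$411.92

Income Tax: taxable = R$5,260.00 − 4×R$450.00 = R$3,460.00
  4% × R$3,460.00 = R$138.40
Unemployment Insurance: YTD R$82,150.00 ≥ cap R$76,380.00 → R$0.00
Health Levy: 5.2% × R$5,260.00 = R$273.52
Total: R$138.40 + R$0.00 + R$273.52 = R$411.92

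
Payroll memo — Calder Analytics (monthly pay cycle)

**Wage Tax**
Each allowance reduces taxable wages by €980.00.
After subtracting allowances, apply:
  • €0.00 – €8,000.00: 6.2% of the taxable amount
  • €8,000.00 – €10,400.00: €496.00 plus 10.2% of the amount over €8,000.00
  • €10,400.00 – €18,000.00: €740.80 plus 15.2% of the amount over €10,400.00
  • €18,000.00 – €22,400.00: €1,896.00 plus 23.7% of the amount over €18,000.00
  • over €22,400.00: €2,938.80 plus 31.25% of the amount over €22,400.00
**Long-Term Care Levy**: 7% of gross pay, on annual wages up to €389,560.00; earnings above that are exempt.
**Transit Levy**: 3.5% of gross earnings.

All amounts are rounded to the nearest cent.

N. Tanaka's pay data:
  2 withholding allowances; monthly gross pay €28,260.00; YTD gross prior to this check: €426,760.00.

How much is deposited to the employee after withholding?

€23,113.35

Wage Tax: taxable = €28,260.00 − 2×€980.00 = €26,300.00
  €2,938.80 + 31.25% × (€26,300.00 − €22,400.00) = €2,938.80 + 31.25% × €3,900.00 = €4,157.55
Long-Term Care Levy: YTD €426,760.00 ≥ cap €389,560.00 → €0.00
Transit Levy: 3.5% × €28,260.00 = €989.10
Total withheld: €4,157.55 + €0.00 + €989.10 = €5,146.65
Net pay: €28,260.00 − €5,146.65 = €23,113.35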